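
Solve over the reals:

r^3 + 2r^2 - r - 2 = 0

Possible rational roots are divisors of -2. Testing r = -1 gives 0, so (r + 1) is a factor.
Divide: r^3 + 2r^2 - r - 2 = (r + 1)(r^2 + r - 2).
Factor the quadratic: r = 1 or r = -2.

r = -2 or r = -1 or r = 1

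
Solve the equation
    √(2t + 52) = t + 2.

Square both sides: 2t + 52 = (t + 2)².
Expand and rearrange: t² + 2t - 48 = 0.
Solving gives t = 6 or t = -8.
Check each candidate in the original equation:
  t = 6: √(64) = 8, while t + 2 = 8 — valid.
  t = -8: √(36) = 6, while t + 2 = -6 — extraneous.

t = 6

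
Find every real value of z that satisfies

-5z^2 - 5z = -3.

z = -1.422 or z = 0.422

Rearrange to standard form: -5z^2 - 5z + 3 = 0.
Discriminant: (-5)^2 - 4*(-5)*3 = 85.
Quadratic formula: z = (5 +/- sqrt(85)) / (-10).
So z = -sqrt(85)/10 - 1/2 ~= -1.422 or z = -1/2 + sqrt(85)/10 ~= 0.422.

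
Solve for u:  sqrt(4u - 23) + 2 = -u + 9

u = 6

Isolate the radical: sqrt(4u - 23) = -u + 7.
Square both sides: 4u - 23 = (-u + 7)^2.
Expand and rearrange: u^2 - 18u + 72 = 0.
Solving gives u = 12 or u = 6.
Check each candidate in the original equation:
  u = 12: sqrt(25) = 5, while -u + 7 = -5 — extraneous.
  u = 6: sqrt(1) = 1, while -u + 7 = 1 — valid.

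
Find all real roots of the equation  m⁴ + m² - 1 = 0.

Let u = m². The equation becomes u² + u - 1 = 0.
By the quadratic formula, u = -1/2 + √(5)/2 or u = -√(5)/2 - 1/2.
m² = -1/2 + √(5)/2 gives m = ±√(-1/2 + √(5)/2) ≈ ±0.7862.
m² = -√(5)/2 - 1/2 < 0 has no real solution.

m = -0.7862 or m = 0.7862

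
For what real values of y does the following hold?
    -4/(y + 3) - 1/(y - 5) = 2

Multiply both sides by (y + 3)(y - 5):
-4(y - 5) - (y + 3) = 2(y + 3)(y - 5).
Expand and collect terms: 2y^2 + y - 47 = 0.
By the quadratic formula, y = (-1 +/- sqrt(377)) / 4, so y ~= 4.6041 or y ~= -5.1041.
Neither value makes a denominator zero (y != -3, y != 5), so both are valid.

y = -5.1041 or y = 4.6041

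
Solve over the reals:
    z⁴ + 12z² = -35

No real solutions.

Let u = z². The equation becomes u² + 12u + 35 = 0.
Factor: (u + 5)(u + 7) = 0, so u = -5 or u = -7.
z² = -5 < 0 has no real solution.
z² = -7 < 0 has no real solution.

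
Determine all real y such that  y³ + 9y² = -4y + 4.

y = -8.4721 or y = -1 or y = 0.4721

Rearrange: y³ + 9y² + 4y - 4 = 0.
Possible rational roots are divisors of -4. Testing y = -1 gives 0, so (y + 1) is a factor.
Divide: y³ + 9y² + 4y - 4 = (y + 1)(y² + 8y - 4).
Apply the quadratic formula to y² + 8y - 4 = 0: y = (-8 ± √80)/2, i.e. y ≈ 0.4721 or y ≈ -8.4721.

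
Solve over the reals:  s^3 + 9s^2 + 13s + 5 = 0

Possible rational roots are divisors of 5. Testing s = -1 gives 0, so (s + 1) is a factor.
Divide: s^3 + 9s^2 + 13s + 5 = (s + 1)(s^2 + 8s + 5).
Apply the quadratic formula to s^2 + 8s + 5 = 0: s = (-8 +/- sqrt(44))/2, i.e. s ~= -0.6834 or s ~= -7.3166.

s = -7.3166 or s = -1 or s = -0.6834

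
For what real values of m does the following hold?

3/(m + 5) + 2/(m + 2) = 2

Multiply both sides by (m + 5)(m + 2):
3(m + 2) + 2(m + 5) = 2(m + 5)(m + 2).
Expand and collect terms: 2m^2 + 9m + 4 = 0.
Factor or apply the quadratic formula: m = -0.5 or m = -4.
Neither value makes a denominator zero (m != -5, m != -2), so both are valid.

m = -4 or m = -0.5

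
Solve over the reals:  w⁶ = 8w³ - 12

w = 1.2599 or w = 1.8171

Let u = w³. The equation becomes u² - 8u + 12 = 0.
Factor: (u - 2)(u - 6) = 0, so u = 2 or u = 6.
w³ = 2 gives w = ∛(2) ≈ 1.2599.
w³ = 6 gives w = ∛(6) ≈ 1.8171.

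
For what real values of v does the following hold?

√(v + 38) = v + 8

v = -2

Square both sides: v + 38 = (v + 8)².
Expand and rearrange: v² + 15v + 26 = 0.
Solving gives v = -2 or v = -13.
Check each candidate in the original equation:
  v = -2: √(36) = 6, while v + 8 = 6 — valid.
  v = -13: √(25) = 5, while v + 8 = -5 — extraneous.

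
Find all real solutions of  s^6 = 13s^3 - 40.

s = 1.71 or s = 2

Let u = s^3. The equation becomes u^2 - 13u + 40 = 0.
Factor: (u - 8)(u - 5) = 0, so u = 8 or u = 5.
s^3 = 8 gives s = 2.
s^3 = 5 gives s = (5)^(1/3) ~= 1.71.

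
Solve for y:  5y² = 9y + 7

y = -0.5866 or y = 2.3866

Rearrange to standard form: 5y² - 9y - 7 = 0.
Discriminant: (-9)² − 4·5·(-7) = 221.
Quadratic formula: y = (9 ± √221) / 10.
So y = 9/10 + √(221)/10 ≈ 2.3866 or y = 9/10 - √(221)/10 ≈ -0.5866.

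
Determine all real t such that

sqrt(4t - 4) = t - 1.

t = 1 or t = 5

Square both sides: 4t - 4 = (t - 1)^2.
Expand and rearrange: t^2 - 6t + 5 = 0.
Solving gives t = 5 or t = 1.
Check each candidate in the original equation:
  t = 5: sqrt(16) = 4, while t - 1 = 4 — valid.
  t = 1: sqrt(0) = 0, while t - 1 = 0 — valid.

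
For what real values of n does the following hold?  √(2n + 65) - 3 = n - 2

n = 8

Isolate the radical: √(2n + 65) = n + 1.
Square both sides: 2n + 65 = (n + 1)².
Expand and rearrange: n² - 64 = 0.
Solving gives n = 8 or n = -8.
Check each candidate in the original equation:
  n = 8: √(81) = 9, while n + 1 = 9 — valid.
  n = -8: √(49) = 7, while n + 1 = -7 — extraneous.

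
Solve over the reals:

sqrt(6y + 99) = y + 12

Square both sides: 6y + 99 = (y + 12)^2.
Expand and rearrange: y^2 + 18y + 45 = 0.
Solving gives y = -3 or y = -15.
Check each candidate in the original equation:
  y = -3: sqrt(81) = 9, while y + 12 = 9 — valid.
  y = -15: sqrt(9) = 3, while y + 12 = -3 — extraneous.

y = -3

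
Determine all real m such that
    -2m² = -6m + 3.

Rearrange to standard form: -2m² + 6m - 3 = 0.
Discriminant: (6)² − 4·(-2)·(-3) = 12.
Quadratic formula: m = (-6 ± √12) / (-4).
So m = 3/2 - √(3)/2 ≈ 0.634 or m = √(3)/2 + 3/2 ≈ 2.366.

m = 0.634 or m = 2.366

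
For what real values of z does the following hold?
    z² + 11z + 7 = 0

Discriminant: (11)² − 4·1·7 = 93.
Quadratic formula: z = (-11 ± √93) / 2.
So z = -11/2 + √(93)/2 ≈ -0.6782 or z = -11/2 - √(93)/2 ≈ -10.3218.

z = -10.3218 or z = -0.6782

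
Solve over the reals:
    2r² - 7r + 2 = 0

Discriminant: (-7)² − 4·2·2 = 33.
Quadratic formula: r = (7 ± √33) / 4.
So r = √(33)/4 + 7/4 ≈ 3.1861 or r = 7/4 - √(33)/4 ≈ 0.3139.

r = 0.3139 or r = 3.1861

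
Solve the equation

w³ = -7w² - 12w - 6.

w = -4.7321 or w = -1.2679 or w = -1

Rearrange: w³ + 7w² + 12w + 6 = 0.
Possible rational roots are divisors of 6. Testing w = -1 gives 0, so (w + 1) is a factor.
Divide: w³ + 7w² + 12w + 6 = (w + 1)(w² + 6w + 6).
Apply the quadratic formula to w² + 6w + 6 = 0: w = (-6 ± √12)/2, i.e. w ≈ -1.2679 or w ≈ -4.7321.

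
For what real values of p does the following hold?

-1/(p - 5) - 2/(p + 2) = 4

p = -2.5172 or p = 4.7672

Multiply both sides by (p - 5)(p + 2):
-(p + 2) - 2(p - 5) = 4(p - 5)(p + 2).
Expand and collect terms: 4p² - 9p - 48 = 0.
By the quadratic formula, p = (9 ± √849) / 8, so p ≈ 4.7672 or p ≈ -2.5172.
Neither value makes a denominator zero (p ≠ 5, p ≠ -2), so both are valid.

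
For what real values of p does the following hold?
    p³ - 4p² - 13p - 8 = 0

Possible rational roots are divisors of -8. Testing p = -1 gives 0, so (p + 1) is a factor.
Divide: p³ - 4p² - 13p - 8 = (p + 1)(p² - 5p - 8).
Apply the quadratic formula to p² - 5p - 8 = 0: p = (5 ± √57)/2, i.e. p ≈ 6.2749 or p ≈ -1.2749.

p = -1.2749 or p = -1 or p = 6.2749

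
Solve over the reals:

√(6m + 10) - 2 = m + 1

Isolate the radical: √(6m + 10) = m + 3.
Square both sides: 6m + 10 = (m + 3)².
Expand and rearrange: m² - 1 = 0.
Solving gives m = 1 or m = -1.
Check each candidate in the original equation:
  m = 1: √(16) = 4, while m + 3 = 4 — valid.
  m = -1: √(4) = 2, while m + 3 = 2 — valid.

m = -1 or m = 1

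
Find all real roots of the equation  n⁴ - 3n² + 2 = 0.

Let u = n². The equation becomes u² - 3u + 2 = 0.
Factor: (u - 1)(u - 2) = 0, so u = 1 or u = 2.
n² = 1 gives n = ±1.
n² = 2 gives n = ±√(2) ≈ ±1.4142.

n = -1.4142 or n = -1 or n = 1 or n = 1.4142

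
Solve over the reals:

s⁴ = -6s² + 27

Let u = s². The equation becomes u² + 6u - 27 = 0.
Factor: (u - 3)(u + 9) = 0, so u = 3 or u = -9.
s² = 3 gives s = ±√(3) ≈ ±1.7321.
s² = -9 < 0 has no real solution.

s = -1.7321 or s = 1.7321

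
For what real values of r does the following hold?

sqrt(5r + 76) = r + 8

r = 1

Square both sides: 5r + 76 = (r + 8)^2.
Expand and rearrange: r^2 + 11r - 12 = 0.
Solving gives r = 1 or r = -12.
Check each candidate in the original equation:
  r = 1: sqrt(81) = 9, while r + 8 = 9 — valid.
  r = -12: sqrt(16) = 4, while r + 8 = -4 — extraneous.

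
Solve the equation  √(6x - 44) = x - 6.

Square both sides: 6x - 44 = (x - 6)².
Expand and rearrange: x² - 18x + 80 = 0.
Solving gives x = 10 or x = 8.
Check each candidate in the original equation:
  x = 10: √(16) = 4, while x - 6 = 4 — valid.
  x = 8: √(4) = 2, while x - 6 = 2 — valid.

x = 8 or x = 10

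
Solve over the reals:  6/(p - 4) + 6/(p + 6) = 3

Multiply both sides by (p - 4)(p + 6):
6(p + 6) + 6(p - 4) = 3(p - 4)(p + 6).
Expand and collect terms: 3p² - 6p - 84 = 0.
By the quadratic formula, p = (6 ± √1044) / 6, so p ≈ 6.3852 or p ≈ -4.3852.
Neither value makes a denominator zero (p ≠ 4, p ≠ -6), so both are valid.

p = -4.3852 or p = 6.3852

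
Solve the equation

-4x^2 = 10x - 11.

x = -3.3267 or x = 0.8267

Rearrange to standard form: -4x^2 - 10x + 11 = 0.
Discriminant: (-10)^2 - 4*(-4)*11 = 276.
Quadratic formula: x = (10 +/- sqrt(276)) / (-8).
So x = -sqrt(69)/4 - 5/4 ~= -3.3267 or x = -5/4 + sqrt(69)/4 ~= 0.8267.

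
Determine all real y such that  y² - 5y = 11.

Rearrange to standard form: y² - 5y - 11 = 0.
Discriminant: (-5)² − 4·1·(-11) = 69.
Quadratic formula: y = (5 ± √69) / 2.
So y = 5/2 + √(69)/2 ≈ 6.6533 or y = 5/2 - √(69)/2 ≈ -1.6533.

y = -1.6533 or y = 6.6533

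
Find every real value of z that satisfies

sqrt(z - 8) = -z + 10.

z = 9

Square both sides: z - 8 = (-z + 10)^2.
Expand and rearrange: z^2 - 21z + 108 = 0.
Solving gives z = 12 or z = 9.
Check each candidate in the original equation:
  z = 12: sqrt(4) = 2, while -z + 10 = -2 — extraneous.
  z = 9: sqrt(1) = 1, while -z + 10 = 1 — valid.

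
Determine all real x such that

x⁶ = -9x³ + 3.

Let u = x³. The equation becomes u² + 9u - 3 = 0.
By the quadratic formula, u = -9/2 + √(93)/2 or u = -√(93)/2 - 9/2.
x³ = -9/2 + √(93)/2 gives x = ∛(-9/2 + √(93)/2) ≈ 0.6853.
x³ = -√(93)/2 - 9/2 gives x = -∛(9/2 + √(93)/2) ≈ -2.1046.

x = -2.1046 or x = 0.6853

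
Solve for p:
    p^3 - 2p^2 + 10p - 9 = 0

Possible rational roots are divisors of -9. Testing p = 1 gives 0, so (p - 1) is a factor.
Divide: p^3 - 2p^2 + 10p - 9 = (p - 1)(p^2 - p + 9).
The quadratic p^2 - p + 9 has discriminant -35 < 0, so no further real roots.

p = 1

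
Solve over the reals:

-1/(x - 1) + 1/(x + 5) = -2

Multiply both sides by (x - 1)(x + 5):
-(x + 5) + (x - 1) = -2(x - 1)(x + 5).
Expand and collect terms: -2x^2 - 8x + 16 = 0.
By the quadratic formula, x = (8 +/- sqrt(192)) / -4, so x ~= -5.4641 or x ~= 1.4641.
Neither value makes a denominator zero (x != 1, x != -5), so both are valid.

x = -5.4641 or x = 1.4641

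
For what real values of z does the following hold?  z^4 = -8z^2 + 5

z = -0.7633 or z = 0.7633

Let u = z^2. The equation becomes u^2 + 8u - 5 = 0.
By the quadratic formula, u = -4 + sqrt(21) or u = -sqrt(21) - 4.
z^2 = -4 + sqrt(21) gives z = +/-sqrt(-4 + sqrt(21)) ~= +/-0.7633.
z^2 = -sqrt(21) - 4 < 0 has no real solution.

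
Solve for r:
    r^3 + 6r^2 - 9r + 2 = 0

r = -7.2749 or r = 0.2749 or r = 1

Possible rational roots are divisors of 2. Testing r = 1 gives 0, so (r - 1) is a factor.
Divide: r^3 + 6r^2 - 9r + 2 = (r - 1)(r^2 + 7r - 2).
Apply the quadratic formula to r^2 + 7r - 2 = 0: r = (-7 +/- sqrt(57))/2, i.e. r ~= 0.2749 or r ~= -7.2749.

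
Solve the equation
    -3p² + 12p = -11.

p = -0.7689 or p = 4.7689

Rearrange to standard form: -3p² + 12p + 11 = 0.
Discriminant: (12)² − 4·(-3)·11 = 276.
Quadratic formula: p = (-12 ± √276) / (-6).
So p = 2 - √(69)/3 ≈ -0.7689 or p = 2 + √(69)/3 ≈ 4.7689.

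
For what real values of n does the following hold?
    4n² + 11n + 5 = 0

n = -2.1754 or n = -0.5746

Discriminant: (11)² − 4·4·5 = 41.
Quadratic formula: n = (-11 ± √41) / 8.
So n = -11/8 + √(41)/8 ≈ -0.5746 or n = -11/8 - √(41)/8 ≈ -2.1754.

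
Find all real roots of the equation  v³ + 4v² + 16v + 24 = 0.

v = -2

Possible rational roots are divisors of 24. Testing v = -2 gives 0, so (v + 2) is a factor.
Divide: v³ + 4v² + 16v + 24 = (v + 2)(v² + 2v + 12).
The quadratic v² + 2v + 12 has discriminant -44 < 0, so no further real roots.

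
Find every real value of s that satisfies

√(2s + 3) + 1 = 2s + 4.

Isolate the radical: √(2s + 3) = 2s + 3.
Square both sides: 2s + 3 = (2s + 3)².
Expand and rearrange: 4s² + 10s + 6 = 0.
Solving gives s = -1 or s = -1.5.
Check each candidate in the original equation:
  s = -1: √(1) = 1, while 2s + 3 = 1 — valid.
  s = -1.5: √(0) = 0, while 2s + 3 = 0 — valid.

s = -1.5 or s = -1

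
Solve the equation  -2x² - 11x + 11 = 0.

Discriminant: (-11)² − 4·(-2)·11 = 209.
Quadratic formula: x = (11 ± √209) / (-4).
So x = -√(209)/4 - 11/4 ≈ -6.3642 or x = -11/4 + √(209)/4 ≈ 0.8642.

x = -6.3642 or x = 0.8642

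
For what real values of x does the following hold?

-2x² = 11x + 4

x = -5.1085 or x = -0.3915

Rearrange to standard form: -2x² - 11x - 4 = 0.
Discriminant: (-11)² − 4·(-2)·(-4) = 89.
Quadratic formula: x = (11 ± √89) / (-4).
So x = -11/4 - √(89)/4 ≈ -5.1085 or x = -11/4 + √(89)/4 ≈ -0.3915.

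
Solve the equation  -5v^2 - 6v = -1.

Rearrange to standard form: -5v^2 - 6v + 1 = 0.
Discriminant: (-6)^2 - 4*(-5)*1 = 56.
Quadratic formula: v = (6 +/- sqrt(56)) / (-10).
So v = -sqrt(14)/5 - 3/5 ~= -1.3483 or v = -3/5 + sqrt(14)/5 ~= 0.1483.

v = -1.3483 or v = 0.1483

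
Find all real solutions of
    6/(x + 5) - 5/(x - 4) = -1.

x = -9.3666 or x = 7.3666

Multiply both sides by (x + 5)(x - 4):
6(x - 4) - 5(x + 5) = -(x + 5)(x - 4).
Expand and collect terms: -x^2 - 2x + 69 = 0.
By the quadratic formula, x = (2 +/- sqrt(280)) / -2, so x ~= -9.3666 or x ~= 7.3666.
Neither value makes a denominator zero (x != -5, x != 4), so both are valid.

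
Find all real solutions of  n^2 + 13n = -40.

n = -8 or n = -5

Bring every term to one side: n^2 + 13n + 40 = 0.
Factor: (n + 8)(n + 5) = 0.
So n = -8 or n = -5.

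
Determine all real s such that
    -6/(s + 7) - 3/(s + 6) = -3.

s = -6.4142 or s = -3.5858

Multiply both sides by (s + 7)(s + 6):
-6(s + 6) - 3(s + 7) = -3(s + 7)(s + 6).
Expand and collect terms: -3s^2 - 30s - 69 = 0.
By the quadratic formula, s = (30 +/- sqrt(72)) / -6, so s ~= -6.4142 or s ~= -3.5858.
Neither value makes a denominator zero (s != -7, s != -6), so both are valid.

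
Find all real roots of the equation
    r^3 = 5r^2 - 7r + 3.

r = 1 or r = 3

Rearrange: r^3 - 5r^2 + 7r - 3 = 0.
Possible rational roots are divisors of -3. Testing r = 3 gives 0, so (r - 3) is a factor.
Divide: r^3 - 5r^2 + 7r - 3 = (r - 3)(r^2 - 2r + 1).
The quadratic has the repeated root r = 1.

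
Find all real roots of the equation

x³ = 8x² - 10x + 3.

x = 0.4586 or x = 1 or x = 6.5414

Rearrange: x³ - 8x² + 10x - 3 = 0.
Possible rational roots are divisors of -3. Testing x = 1 gives 0, so (x - 1) is a factor.
Divide: x³ - 8x² + 10x - 3 = (x - 1)(x² - 7x + 3).
Apply the quadratic formula to x² - 7x + 3 = 0: x = (7 ± √37)/2, i.e. x ≈ 6.5414 or x ≈ 0.4586.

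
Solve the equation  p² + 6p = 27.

p = -9 or p = 3

Bring every term to one side: p² + 6p - 27 = 0.
Factor: (p - 3)(p + 9) = 0.
So p = 3 or p = -9.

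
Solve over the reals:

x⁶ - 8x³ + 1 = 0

Let u = x³. The equation becomes u² - 8u + 1 = 0.
By the quadratic formula, u = √(15) + 4 or u = 4 - √(15).
x³ = √(15) + 4 gives x = ∛(√(15) + 4) ≈ 1.9894.
x³ = 4 - √(15) gives x = ∛(4 - √(15)) ≈ 0.5027.

x = 0.5027 or x = 1.9894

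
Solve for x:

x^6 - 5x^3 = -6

x = 1.2599 or x = 1.4422

Let u = x^3. The equation becomes u^2 - 5u + 6 = 0.
Factor: (u - 3)(u - 2) = 0, so u = 3 or u = 2.
x^3 = 3 gives x = (3)^(1/3) ~= 1.4422.
x^3 = 2 gives x = (2)^(1/3) ~= 1.2599.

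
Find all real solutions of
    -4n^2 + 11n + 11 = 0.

Discriminant: (11)^2 - 4*(-4)*11 = 297.
Quadratic formula: n = (-11 +/- sqrt(297)) / (-8).
So n = 11/8 - 3*sqrt(33)/8 ~= -0.7792 or n = 11/8 + 3*sqrt(33)/8 ~= 3.5292.

n = -0.7792 or n = 3.5292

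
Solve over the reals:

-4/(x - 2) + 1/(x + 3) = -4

x = -3.2097 or x = 2.9597

Multiply both sides by (x - 2)(x + 3):
-4(x + 3) + (x - 2) = -4(x - 2)(x + 3).
Expand and collect terms: -4x² - x + 38 = 0.
By the quadratic formula, x = (1 ± √609) / -8, so x ≈ -3.2097 or x ≈ 2.9597.
Neither value makes a denominator zero (x ≠ 2, x ≠ -3), so both are valid.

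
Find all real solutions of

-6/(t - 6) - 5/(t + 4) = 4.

Multiply both sides by (t - 6)(t + 4):
-6(t + 4) - 5(t - 6) = 4(t - 6)(t + 4).
Expand and collect terms: 4t² + 3t - 102 = 0.
By the quadratic formula, t = (-3 ± √1641) / 8, so t ≈ 4.6887 or t ≈ -5.4387.
Neither value makes a denominator zero (t ≠ 6, t ≠ -4), so both are valid.

t = -5.4387 or t = 4.6887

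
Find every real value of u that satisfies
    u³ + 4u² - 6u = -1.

u = -5.1926 or u = 0.1926 or u = 1

Rearrange: u³ + 4u² - 6u + 1 = 0.
Possible rational roots are divisors of 1. Testing u = 1 gives 0, so (u - 1) is a factor.
Divide: u³ + 4u² - 6u + 1 = (u - 1)(u² + 5u - 1).
Apply the quadratic formula to u² + 5u - 1 = 0: u = (-5 ± √29)/2, i.e. u ≈ 0.1926 or u ≈ -5.1926.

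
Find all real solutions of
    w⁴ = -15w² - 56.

No real solutions.

Let u = w². The equation becomes u² + 15u + 56 = 0.
Factor: (u + 7)(u + 8) = 0, so u = -7 or u = -8.
w² = -7 < 0 has no real solution.
w² = -8 < 0 has no real solution.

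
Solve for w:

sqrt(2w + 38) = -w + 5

Square both sides: 2w + 38 = (-w + 5)^2.
Expand and rearrange: w^2 - 12w - 13 = 0.
Solving gives w = 13 or w = -1.
Check each candidate in the original equation:
  w = 13: sqrt(64) = 8, while -w + 5 = -8 — extraneous.
  w = -1: sqrt(36) = 6, while -w + 5 = 6 — valid.

w = -1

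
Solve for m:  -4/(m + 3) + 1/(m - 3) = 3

m = -4.2749 or m = 3.2749

Multiply both sides by (m + 3)(m - 3):
-4(m - 3) + (m + 3) = 3(m + 3)(m - 3).
Expand and collect terms: 3m^2 + 3m - 42 = 0.
By the quadratic formula, m = (-3 +/- sqrt(513)) / 6, so m ~= 3.2749 or m ~= -4.2749.
Neither value makes a denominator zero (m != -3, m != 3), so both are valid.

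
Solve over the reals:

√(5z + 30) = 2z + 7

z = -1

Square both sides: 5z + 30 = (2z + 7)².
Expand and rearrange: 4z² + 23z + 19 = 0.
Solving gives z = -1 or z = -4.75.
Check each candidate in the original equation:
  z = -1: √(25) = 5, while 2z + 7 = 5 — valid.
  z = -4.75: √(6.25) = 2.5, while 2z + 7 = -2.5 — extraneous.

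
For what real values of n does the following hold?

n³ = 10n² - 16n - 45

n = -1.4051 or n = 5 or n = 6.4051

Rearrange: n³ - 10n² + 16n + 45 = 0.
Possible rational roots are divisors of 45. Testing n = 5 gives 0, so (n - 5) is a factor.
Divide: n³ - 10n² + 16n + 45 = (n - 5)(n² - 5n - 9).
Apply the quadratic formula to n² - 5n - 9 = 0: n = (5 ± √61)/2, i.e. n ≈ 6.4051 or n ≈ -1.4051.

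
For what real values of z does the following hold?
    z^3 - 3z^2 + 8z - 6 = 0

Possible rational roots are divisors of -6. Testing z = 1 gives 0, so (z - 1) is a factor.
Divide: z^3 - 3z^2 + 8z - 6 = (z - 1)(z^2 - 2z + 6).
The quadratic z^2 - 2z + 6 has discriminant -20 < 0, so no further real roots.

z = 1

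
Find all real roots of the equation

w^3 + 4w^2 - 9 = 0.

w = -3 or w = -2.3028 or w = 1.3028

Possible rational roots are divisors of -9. Testing w = -3 gives 0, so (w + 3) is a factor.
Divide: w^3 + 4w^2 - 9 = (w + 3)(w^2 + w - 3).
Apply the quadratic formula to w^2 + w - 3 = 0: w = (-1 +/- sqrt(13))/2, i.e. w ~= 1.3028 or w ~= -2.3028.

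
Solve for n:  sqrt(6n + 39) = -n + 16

Square both sides: 6n + 39 = (-n + 16)^2.
Expand and rearrange: n^2 - 38n + 217 = 0.
Solving gives n = 31 or n = 7.
Check each candidate in the original equation:
  n = 31: sqrt(225) = 15, while -n + 16 = -15 — extraneous.
  n = 7: sqrt(81) = 9, while -n + 16 = 9 — valid.

n = 7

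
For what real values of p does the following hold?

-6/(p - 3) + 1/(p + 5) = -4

Multiply both sides by (p - 3)(p + 5):
-6(p + 5) + (p - 3) = -4(p - 3)(p + 5).
Expand and collect terms: -4p^2 - 3p + 93 = 0.
By the quadratic formula, p = (3 +/- sqrt(1497)) / -8, so p ~= -5.2114 or p ~= 4.4614.
Neither value makes a denominator zero (p != 3, p != -5), so both are valid.

p = -5.2114 or p = 4.4614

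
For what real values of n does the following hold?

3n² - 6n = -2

n = 0.4226 or n = 1.5774

Rearrange to standard form: 3n² - 6n + 2 = 0.
Discriminant: (-6)² − 4·3·2 = 12.
Quadratic formula: n = (6 ± √12) / 6.
So n = √(3)/3 + 1 ≈ 1.5774 or n = 1 - √(3)/3 ≈ 0.4226.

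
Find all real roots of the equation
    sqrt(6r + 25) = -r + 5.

Square both sides: 6r + 25 = (-r + 5)^2.
Expand and rearrange: r^2 - 16r = 0.
Solving gives r = 16 or r = 0.
Check each candidate in the original equation:
  r = 16: sqrt(121) = 11, while -r + 5 = -11 — extraneous.
  r = 0: sqrt(25) = 5, while -r + 5 = 5 — valid.

r = 0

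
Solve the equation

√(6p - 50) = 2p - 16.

p = 8.5 or p = 9

Square both sides: 6p - 50 = (2p - 16)².
Expand and rearrange: 4p² - 70p + 306 = 0.
Solving gives p = 9 or p = 8.5.
Check each candidate in the original equation:
  p = 9: √(4) = 2, while 2p - 16 = 2 — valid.
  p = 8.5: √(1) = 1, while 2p - 16 = 1 — valid.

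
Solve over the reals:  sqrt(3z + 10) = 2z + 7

Square both sides: 3z + 10 = (2z + 7)^2.
Expand and rearrange: 4z^2 + 25z + 39 = 0.
Solving gives z = -3 or z = -3.25.
Check each candidate in the original equation:
  z = -3: sqrt(1) = 1, while 2z + 7 = 1 — valid.
  z = -3.25: sqrt(0.25) = 0.5, while 2z + 7 = 0.5 — valid.

z = -3.25 or z = -3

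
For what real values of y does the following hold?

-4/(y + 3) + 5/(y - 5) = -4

Multiply both sides by (y + 3)(y - 5):
-4(y - 5) + 5(y + 3) = -4(y + 3)(y - 5).
Expand and collect terms: -4y² + 7y + 25 = 0.
By the quadratic formula, y = (-7 ± √449) / -8, so y ≈ -1.7737 or y ≈ 3.5237.
Neither value makes a denominator zero (y ≠ -3, y ≠ 5), so both are valid.

y = -1.7737 or y = 3.5237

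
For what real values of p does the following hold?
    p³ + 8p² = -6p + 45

Rearrange: p³ + 8p² + 6p - 45 = 0.
Possible rational roots are divisors of -45. Testing p = -5 gives 0, so (p + 5) is a factor.
Divide: p³ + 8p² + 6p - 45 = (p + 5)(p² + 3p - 9).
Apply the quadratic formula to p² + 3p - 9 = 0: p = (-3 ± √45)/2, i.e. p ≈ 1.8541 or p ≈ -4.8541.

p = -5 or p = -4.8541 or p = 1.8541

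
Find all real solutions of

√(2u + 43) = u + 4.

u = 3

Square both sides: 2u + 43 = (u + 4)².
Expand and rearrange: u² + 6u - 27 = 0.
Solving gives u = 3 or u = -9.
Check each candidate in the original equation:
  u = 3: √(49) = 7, while u + 4 = 7 — valid.
  u = -9: √(25) = 5, while u + 4 = -5 — extraneous.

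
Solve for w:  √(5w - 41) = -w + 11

w = 9

Square both sides: 5w - 41 = (-w + 11)².
Expand and rearrange: w² - 27w + 162 = 0.
Solving gives w = 18 or w = 9.
Check each candidate in the original equation:
  w = 18: √(49) = 7, while -w + 11 = -7 — extraneous.
  w = 9: √(4) = 2, while -w + 11 = 2 — valid.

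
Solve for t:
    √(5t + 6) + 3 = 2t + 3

Isolate the radical: √(5t + 6) = 2t.
Square both sides: 5t + 6 = (2t)².
Expand and rearrange: 4t² - 5t - 6 = 0.
Solving gives t = 2 or t = -0.75.
Check each candidate in the original equation:
  t = 2: √(16) = 4, while 2t = 4 — valid.
  t = -0.75: √(2.25) = 1.5, while 2t = -1.5 — extraneous.

t = 2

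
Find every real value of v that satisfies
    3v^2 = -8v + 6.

v = -3.277 or v = 0.6103

Rearrange to standard form: 3v^2 + 8v - 6 = 0.
Discriminant: (8)^2 - 4*3*(-6) = 136.
Quadratic formula: v = (-8 +/- sqrt(136)) / 6.
So v = -4/3 + sqrt(34)/3 ~= 0.6103 or v = -sqrt(34)/3 - 4/3 ~= -3.277.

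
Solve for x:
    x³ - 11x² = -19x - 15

x = -0.5826 or x = 3 or x = 8.5826

Rearrange: x³ - 11x² + 19x + 15 = 0.
Possible rational roots are divisors of 15. Testing x = 3 gives 0, so (x - 3) is a factor.
Divide: x³ - 11x² + 19x + 15 = (x - 3)(x² - 8x - 5).
Apply the quadratic formula to x² - 8x - 5 = 0: x = (8 ± √84)/2, i.e. x ≈ 8.5826 or x ≈ -0.5826.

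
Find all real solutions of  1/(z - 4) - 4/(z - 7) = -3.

Multiply both sides by (z - 4)(z - 7):
(z - 7) - 4(z - 4) = -3(z - 4)(z - 7).
Expand and collect terms: -3z^2 + 36z - 93 = 0.
By the quadratic formula, z = (-36 +/- sqrt(180)) / -6, so z ~= 3.7639 or z ~= 8.2361.
Neither value makes a denominator zero (z != 4, z != 7), so both are valid.

z = 3.7639 or z = 8.2361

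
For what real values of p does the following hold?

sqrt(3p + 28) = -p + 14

Square both sides: 3p + 28 = (-p + 14)^2.
Expand and rearrange: p^2 - 31p + 168 = 0.
Solving gives p = 24 or p = 7.
Check each candidate in the original equation:
  p = 24: sqrt(100) = 10, while -p + 14 = -10 — extraneous.
  p = 7: sqrt(49) = 7, while -p + 14 = 7 — valid.

p = 7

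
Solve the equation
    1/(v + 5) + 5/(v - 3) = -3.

v = -5.4157 or v = 1.4157

Multiply both sides by (v + 5)(v - 3):
(v - 3) + 5(v + 5) = -3(v + 5)(v - 3).
Expand and collect terms: -3v² - 12v + 23 = 0.
By the quadratic formula, v = (12 ± √420) / -6, so v ≈ -5.4157 or v ≈ 1.4157.
Neither value makes a denominator zero (v ≠ -5, v ≠ 3), so both are valid.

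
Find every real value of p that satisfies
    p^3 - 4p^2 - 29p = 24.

p = -3 or p = -1 or p = 8

Rearrange: p^3 - 4p^2 - 29p - 24 = 0.
Possible rational roots are divisors of -24. Testing p = -3 gives 0, so (p + 3) is a factor.
Divide: p^3 - 4p^2 - 29p - 24 = (p + 3)(p^2 - 7p - 8).
Factor the quadratic: p = 8 or p = -1.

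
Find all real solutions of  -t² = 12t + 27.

t = -9 or t = -3

Bring every term to one side: -t² - 12t - 27 = 0.
Factor: -1(t + 9)(t + 3) = 0.
So t = -9 or t = -3.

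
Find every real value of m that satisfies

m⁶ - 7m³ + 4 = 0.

Let u = m³. The equation becomes u² - 7u + 4 = 0.
By the quadratic formula, u = √(33)/2 + 7/2 or u = 7/2 - √(33)/2.
m³ = √(33)/2 + 7/2 gives m = ∛(√(33)/2 + 7/2) ≈ 1.854.
m³ = 7/2 - √(33)/2 gives m = ∛(7/2 - √(33)/2) ≈ 0.8562.

m = 0.8562 or m = 1.854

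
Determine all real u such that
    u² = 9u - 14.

Bring every term to one side: u² - 9u + 14 = 0.
Factor: (u - 2)(u - 7) = 0.
So u = 2 or u = 7.

u = 2 or u = 7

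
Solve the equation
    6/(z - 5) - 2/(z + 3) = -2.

Multiply both sides by (z - 5)(z + 3):
6(z + 3) - 2(z - 5) = -2(z - 5)(z + 3).
Expand and collect terms: -2z² + 2 = 0.
Factor or apply the quadratic formula: z = -1 or z = 1.
Neither value makes a denominator zero (z ≠ 5, z ≠ -3), so both are valid.

z = -1 or z = 1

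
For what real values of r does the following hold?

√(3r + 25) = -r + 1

Square both sides: 3r + 25 = (-r + 1)².
Expand and rearrange: r² - 5r - 24 = 0.
Solving gives r = 8 or r = -3.
Check each candidate in the original equation:
  r = 8: √(49) = 7, while -r + 1 = -7 — extraneous.
  r = -3: √(16) = 4, while -r + 1 = 4 — valid.

r = -3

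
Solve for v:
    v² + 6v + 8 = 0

v = -4 or v = -2

Factor: (v + 4)(v + 2) = 0.
So v = -4 or v = -2.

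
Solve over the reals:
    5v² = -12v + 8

Rearrange to standard form: 5v² + 12v - 8 = 0.
Discriminant: (12)² − 4·5·(-8) = 304.
Quadratic formula: v = (-12 ± √304) / 10.
So v = -6/5 + 2·√(19)/5 ≈ 0.5436 or v = -2·√(19)/5 - 6/5 ≈ -2.9436.

v = -2.9436 or v = 0.5436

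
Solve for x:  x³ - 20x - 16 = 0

x = -4 or x = -0.8284 or x = 4.8284

Possible rational roots are divisors of -16. Testing x = -4 gives 0, so (x + 4) is a factor.
Divide: x³ - 20x - 16 = (x + 4)(x² - 4x - 4).
Apply the quadratic formula to x² - 4x - 4 = 0: x = (4 ± √32)/2, i.e. x ≈ 4.8284 or x ≈ -0.8284.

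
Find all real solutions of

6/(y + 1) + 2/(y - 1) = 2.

y = 0.2679 or y = 3.7321

Multiply both sides by (y + 1)(y - 1):
6(y - 1) + 2(y + 1) = 2(y + 1)(y - 1).
Expand and collect terms: 2y² - 8y + 2 = 0.
By the quadratic formula, y = (8 ± √48) / 4, so y ≈ 3.7321 or y ≈ 0.2679.
Neither value makes a denominator zero (y ≠ -1, y ≠ 1), so both are valid.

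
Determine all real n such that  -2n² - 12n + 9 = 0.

n = -6.6742 or n = 0.6742

Discriminant: (-12)² − 4·(-2)·9 = 216.
Quadratic formula: n = (12 ± √216) / (-4).
So n = -3·√(6)/2 - 3 ≈ -6.6742 or n = -3 + 3·√(6)/2 ≈ 0.6742.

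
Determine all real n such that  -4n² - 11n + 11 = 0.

n = -3.5292 or n = 0.7792

Discriminant: (-11)² − 4·(-4)·11 = 297.
Quadratic formula: n = (11 ± √297) / (-8).
So n = -3·√(33)/8 - 11/8 ≈ -3.5292 or n = -11/8 + 3·√(33)/8 ≈ 0.7792.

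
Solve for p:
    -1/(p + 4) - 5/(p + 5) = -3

Multiply both sides by (p + 4)(p + 5):
-(p + 5) - 5(p + 4) = -3(p + 4)(p + 5).
Expand and collect terms: -3p² - 21p - 35 = 0.
By the quadratic formula, p = (21 ± √21) / -6, so p ≈ -4.2638 or p ≈ -2.7362.
Neither value makes a denominator zero (p ≠ -4, p ≠ -5), so both are valid.

p = -4.2638 or p = -2.7362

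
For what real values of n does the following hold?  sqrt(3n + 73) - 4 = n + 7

Isolate the radical: sqrt(3n + 73) = n + 11.
Square both sides: 3n + 73 = (n + 11)^2.
Expand and rearrange: n^2 + 19n + 48 = 0.
Solving gives n = -3 or n = -16.
Check each candidate in the original equation:
  n = -3: sqrt(64) = 8, while n + 11 = 8 — valid.
  n = -16: sqrt(25) = 5, while n + 11 = -5 — extraneous.

n = -3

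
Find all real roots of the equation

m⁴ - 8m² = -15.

m = -2.2361 or m = -1.7321 or m = 1.7321 or m = 2.2361

Let u = m². The equation becomes u² - 8u + 15 = 0.
Factor: (u - 5)(u - 3) = 0, so u = 5 or u = 3.
m² = 5 gives m = ±√(5) ≈ ±2.2361.
m² = 3 gives m = ±√(3) ≈ ±1.7321.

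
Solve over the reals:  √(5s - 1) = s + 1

Square both sides: 5s - 1 = (s + 1)².
Expand and rearrange: s² - 3s + 2 = 0.
Solving gives s = 2 or s = 1.
Check each candidate in the original equation:
  s = 2: √(9) = 3, while s + 1 = 3 — valid.
  s = 1: √(4) = 2, while s + 1 = 2 — valid.

s = 1 or s = 2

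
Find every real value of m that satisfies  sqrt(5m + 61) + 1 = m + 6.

m = 4

Isolate the radical: sqrt(5m + 61) = m + 5.
Square both sides: 5m + 61 = (m + 5)^2.
Expand and rearrange: m^2 + 5m - 36 = 0.
Solving gives m = 4 or m = -9.
Check each candidate in the original equation:
  m = 4: sqrt(81) = 9, while m + 5 = 9 — valid.
  m = -9: sqrt(16) = 4, while m + 5 = -4 — extraneous.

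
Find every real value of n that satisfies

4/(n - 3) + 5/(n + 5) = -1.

n = -11.8443 or n = 0.8443

Multiply both sides by (n - 3)(n + 5):
4(n + 5) + 5(n - 3) = -(n - 3)(n + 5).
Expand and collect terms: -n² - 11n + 10 = 0.
By the quadratic formula, n = (11 ± √161) / -2, so n ≈ -11.8443 or n ≈ 0.8443.
Neither value makes a denominator zero (n ≠ 3, n ≠ -5), so both are valid.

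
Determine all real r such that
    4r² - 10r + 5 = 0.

r = 0.691 or r = 1.809

Discriminant: (-10)² − 4·4·5 = 20.
Quadratic formula: r = (10 ± √20) / 8.
So r = √(5)/4 + 5/4 ≈ 1.809 or r = 5/4 - √(5)/4 ≈ 0.691.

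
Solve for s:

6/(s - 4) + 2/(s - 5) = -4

s = 2.1771 or s = 4.8229

Multiply both sides by (s - 4)(s - 5):
6(s - 5) + 2(s - 4) = -4(s - 4)(s - 5).
Expand and collect terms: -4s^2 + 28s - 42 = 0.
By the quadratic formula, s = (-28 +/- sqrt(112)) / -8, so s ~= 2.1771 or s ~= 4.8229.
Neither value makes a denominator zero (s != 4, s != 5), so both are valid.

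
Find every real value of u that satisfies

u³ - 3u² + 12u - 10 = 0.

Possible rational roots are divisors of -10. Testing u = 1 gives 0, so (u - 1) is a factor.
Divide: u³ - 3u² + 12u - 10 = (u - 1)(u² - 2u + 10).
The quadratic u² - 2u + 10 has discriminant -36 < 0, so no further real roots.

u = 1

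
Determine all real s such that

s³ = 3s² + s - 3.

s = -1 or s = 1 or s = 3

Rearrange: s³ - 3s² - s + 3 = 0.
Possible rational roots are divisors of 3. Testing s = -1 gives 0, so (s + 1) is a factor.
Divide: s³ - 3s² - s + 3 = (s + 1)(s² - 4s + 3).
Factor the quadratic: s = 3 or s = 1.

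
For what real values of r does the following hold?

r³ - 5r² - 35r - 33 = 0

Possible rational roots are divisors of -33. Testing r = -3 gives 0, so (r + 3) is a factor.
Divide: r³ - 5r² - 35r - 33 = (r + 3)(r² - 8r - 11).
Apply the quadratic formula to r² - 8r - 11 = 0: r = (8 ± √108)/2, i.e. r ≈ 9.1962 or r ≈ -1.1962.

r = -3 or r = -1.1962 or r = 9.1962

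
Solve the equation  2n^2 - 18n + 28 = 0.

Factor: 2(n - 7)(n - 2) = 0.
So n = 7 or n = 2.

n = 2 or n = 7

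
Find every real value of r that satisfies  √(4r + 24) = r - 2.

r = 10

Square both sides: 4r + 24 = (r - 2)².
Expand and rearrange: r² - 8r - 20 = 0.
Solving gives r = 10 or r = -2.
Check each candidate in the original equation:
  r = 10: √(64) = 8, while r - 2 = 8 — valid.
  r = -2: √(16) = 4, while r - 2 = -4 — extraneous.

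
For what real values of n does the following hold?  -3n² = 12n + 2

Rearrange to standard form: -3n² - 12n - 2 = 0.
Discriminant: (-12)² − 4·(-3)·(-2) = 120.
Quadratic formula: n = (12 ± √120) / (-6).
So n = -2 - √(30)/3 ≈ -3.8257 or n = -2 + √(30)/3 ≈ -0.1743.

n = -3.8257 or n = -0.1743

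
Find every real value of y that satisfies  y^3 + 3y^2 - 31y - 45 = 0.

Possible rational roots are divisors of -45. Testing y = 5 gives 0, so (y - 5) is a factor.
Divide: y^3 + 3y^2 - 31y - 45 = (y - 5)(y^2 + 8y + 9).
Apply the quadratic formula to y^2 + 8y + 9 = 0: y = (-8 +/- sqrt(28))/2, i.e. y ~= -1.3542 or y ~= -6.6458.

y = -6.6458 or y = -1.3542 or y = 5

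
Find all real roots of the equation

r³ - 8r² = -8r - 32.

Rearrange: r³ - 8r² + 8r + 32 = 0.
Possible rational roots are divisors of 32. Testing r = 4 gives 0, so (r - 4) is a factor.
Divide: r³ - 8r² + 8r + 32 = (r - 4)(r² - 4r - 8).
Apply the quadratic formula to r² - 4r - 8 = 0: r = (4 ± √48)/2, i.e. r ≈ 5.4641 or r ≈ -1.4641.

r = -1.4641 or r = 4 or r = 5.4641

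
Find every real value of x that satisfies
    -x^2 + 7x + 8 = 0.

x = -1 or x = 8

Factor: -1(x - 8)(x + 1) = 0.
So x = 8 or x = -1.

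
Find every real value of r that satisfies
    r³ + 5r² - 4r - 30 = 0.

Possible rational roots are divisors of -30. Testing r = -3 gives 0, so (r + 3) is a factor.
Divide: r³ + 5r² - 4r - 30 = (r + 3)(r² + 2r - 10).
Apply the quadratic formula to r² + 2r - 10 = 0: r = (-2 ± √44)/2, i.e. r ≈ 2.3166 or r ≈ -4.3166.

r = -4.3166 or r = -3 or r = 2.3166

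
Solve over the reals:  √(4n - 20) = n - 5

n = 5 or n = 9

Square both sides: 4n - 20 = (n - 5)².
Expand and rearrange: n² - 14n + 45 = 0.
Solving gives n = 9 or n = 5.
Check each candidate in the original equation:
  n = 9: √(16) = 4, while n - 5 = 4 — valid.
  n = 5: √(0) = 0, while n - 5 = 0 — valid.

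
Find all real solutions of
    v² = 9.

Bring every term to one side: v² - 9 = 0.
Factor: (v + 3)(v - 3) = 0.
So v = -3 or v = 3.

v = -3 or v = 3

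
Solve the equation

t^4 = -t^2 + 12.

t = -1.7321 or t = 1.7321

Let u = t^2. The equation becomes u^2 + u - 12 = 0.
Factor: (u + 4)(u - 3) = 0, so u = -4 or u = 3.
t^2 = -4 < 0 has no real solution.
t^2 = 3 gives t = +/-sqrt(3) ~= +/-1.7321.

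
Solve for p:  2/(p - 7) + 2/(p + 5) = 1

p = -3.3246 or p = 9.3246

Multiply both sides by (p - 7)(p + 5):
2(p + 5) + 2(p - 7) = (p - 7)(p + 5).
Expand and collect terms: p² - 6p - 31 = 0.
By the quadratic formula, p = (6 ± √160) / 2, so p ≈ 9.3246 or p ≈ -3.3246.
Neither value makes a denominator zero (p ≠ 7, p ≠ -5), so both are valid.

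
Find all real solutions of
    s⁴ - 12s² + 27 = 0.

Let u = s². The equation becomes u² - 12u + 27 = 0.
Factor: (u - 3)(u - 9) = 0, so u = 3 or u = 9.
s² = 3 gives s = ±√(3) ≈ ±1.7321.
s² = 9 gives s = ±3.

s = -3 or s = -1.7321 or s = 1.7321 or s = 3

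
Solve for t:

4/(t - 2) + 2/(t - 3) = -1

Multiply both sides by (t - 2)(t - 3):
4(t - 3) + 2(t - 2) = -(t - 2)(t - 3).
Expand and collect terms: -t^2 - t + 10 = 0.
By the quadratic formula, t = (1 +/- sqrt(41)) / -2, so t ~= -3.7016 or t ~= 2.7016.
Neither value makes a denominator zero (t != 2, t != 3), so both are valid.

t = -3.7016 or t = 2.7016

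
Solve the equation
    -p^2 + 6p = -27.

Bring every term to one side: -p^2 + 6p + 27 = 0.
Factor: -1(p - 9)(p + 3) = 0.
So p = 9 or p = -3.

p = -3 or p = 9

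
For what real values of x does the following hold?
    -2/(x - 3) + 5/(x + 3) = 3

x = -1 or x = 2

Multiply both sides by (x - 3)(x + 3):
-2(x + 3) + 5(x - 3) = 3(x - 3)(x + 3).
Expand and collect terms: 3x² - 3x - 6 = 0.
Factor or apply the quadratic formula: x = 2 or x = -1.
Neither value makes a denominator zero (x ≠ 3, x ≠ -3), so both are valid.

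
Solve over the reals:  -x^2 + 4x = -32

Bring every term to one side: -x^2 + 4x + 32 = 0.
Factor: -1(x - 8)(x + 4) = 0.
So x = 8 or x = -4.

x = -4 or x = 8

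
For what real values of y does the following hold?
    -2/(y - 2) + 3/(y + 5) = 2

Multiply both sides by (y - 2)(y + 5):
-2(y + 5) + 3(y - 2) = 2(y - 2)(y + 5).
Expand and collect terms: 2y^2 + 5y - 4 = 0.
By the quadratic formula, y = (-5 +/- sqrt(57)) / 4, so y ~= 0.6375 or y ~= -3.1375.
Neither value makes a denominator zero (y != 2, y != -5), so both are valid.

y = -3.1375 or y = 0.6375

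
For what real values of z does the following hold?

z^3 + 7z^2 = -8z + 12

z = -4.8284 or z = -3 or z = 0.8284

Rearrange: z^3 + 7z^2 + 8z - 12 = 0.
Possible rational roots are divisors of -12. Testing z = -3 gives 0, so (z + 3) is a factor.
Divide: z^3 + 7z^2 + 8z - 12 = (z + 3)(z^2 + 4z - 4).
Apply the quadratic formula to z^2 + 4z - 4 = 0: z = (-4 +/- sqrt(32))/2, i.e. z ~= 0.8284 or z ~= -4.8284.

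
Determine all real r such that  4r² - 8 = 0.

r = -1.4142 or r = 1.4142

Discriminant: (0)² − 4·4·(-8) = 128.
Quadratic formula: r = (0 ± √128) / 8.
So r = √(2) ≈ 1.4142 or r = -√(2) ≈ -1.4142.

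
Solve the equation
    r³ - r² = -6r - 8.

r = -1

Rearrange: r³ - r² + 6r + 8 = 0.
Possible rational roots are divisors of 8. Testing r = -1 gives 0, so (r + 1) is a factor.
Divide: r³ - r² + 6r + 8 = (r + 1)(r² - 2r + 8).
The quadratic r² - 2r + 8 has discriminant -28 < 0, so no further real roots.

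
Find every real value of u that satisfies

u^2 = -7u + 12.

u = -8.4244 or u = 1.4244

Rearrange to standard form: u^2 + 7u - 12 = 0.
Discriminant: (7)^2 - 4*1*(-12) = 97.
Quadratic formula: u = (-7 +/- sqrt(97)) / 2.
So u = -7/2 + sqrt(97)/2 ~= 1.4244 or u = -sqrt(97)/2 - 7/2 ~= -8.4244.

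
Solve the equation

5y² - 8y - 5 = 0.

y = -0.4806 or y = 2.0806

Discriminant: (-8)² − 4·5·(-5) = 164.
Quadratic formula: y = (8 ± √164) / 10.
So y = 4/5 + √(41)/5 ≈ 2.0806 or y = 4/5 - √(41)/5 ≈ -0.4806.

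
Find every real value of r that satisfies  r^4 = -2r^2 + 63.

Let u = r^2. The equation becomes u^2 + 2u - 63 = 0.
Factor: (u - 7)(u + 9) = 0, so u = 7 or u = -9.
r^2 = 7 gives r = +/-sqrt(7) ~= +/-2.6458.
r^2 = -9 < 0 has no real solution.

r = -2.6458 or r = 2.6458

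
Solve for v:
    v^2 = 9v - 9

Rearrange to standard form: v^2 - 9v + 9 = 0.
Discriminant: (-9)^2 - 4*1*9 = 45.
Quadratic formula: v = (9 +/- sqrt(45)) / 2.
So v = 3*sqrt(5)/2 + 9/2 ~= 7.8541 or v = 9/2 - 3*sqrt(5)/2 ~= 1.1459.

v = 1.1459 or v = 7.8541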